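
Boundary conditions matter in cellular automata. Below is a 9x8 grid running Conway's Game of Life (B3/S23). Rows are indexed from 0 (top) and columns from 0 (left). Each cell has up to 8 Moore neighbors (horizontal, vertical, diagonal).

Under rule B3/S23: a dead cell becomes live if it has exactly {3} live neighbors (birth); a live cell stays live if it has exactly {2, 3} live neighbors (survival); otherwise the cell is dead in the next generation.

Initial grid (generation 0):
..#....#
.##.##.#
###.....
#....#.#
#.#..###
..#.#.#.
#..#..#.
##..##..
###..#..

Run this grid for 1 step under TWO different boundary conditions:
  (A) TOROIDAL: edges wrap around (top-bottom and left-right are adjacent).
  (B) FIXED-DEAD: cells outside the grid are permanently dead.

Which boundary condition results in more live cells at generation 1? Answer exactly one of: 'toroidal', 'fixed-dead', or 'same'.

Answer: fixed-dead

Derivation:
Under TOROIDAL boundary, generation 1:
....##.#
......##
..####..
..#..#..
#..##...
#.#.#...
#.##..#.
...####.
..######
Population = 31

Under FIXED-DEAD boundary, generation 1:
.###..#.
#.....#.
#.####..
#.#..#.#
...##..#
..#.#...
#.##..#.
...####.
#.#.##..
Population = 32

Comparison: toroidal=31, fixed-dead=32 -> fixed-dead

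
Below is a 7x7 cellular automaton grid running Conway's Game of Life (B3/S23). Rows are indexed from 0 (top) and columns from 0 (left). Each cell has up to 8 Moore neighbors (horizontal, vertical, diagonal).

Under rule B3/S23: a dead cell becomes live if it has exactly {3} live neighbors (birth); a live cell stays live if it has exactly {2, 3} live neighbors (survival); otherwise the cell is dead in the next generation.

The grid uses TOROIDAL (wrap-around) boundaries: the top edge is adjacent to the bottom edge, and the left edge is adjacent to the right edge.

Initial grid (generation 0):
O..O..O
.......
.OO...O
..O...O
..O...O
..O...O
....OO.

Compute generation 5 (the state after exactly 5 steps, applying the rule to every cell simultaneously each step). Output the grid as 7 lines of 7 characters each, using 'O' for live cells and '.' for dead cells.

Simulating step by step:
Generation 0 (given above): 14 live cells
Generation 1: 25 live cells
....OOO
.OO...O
OOO....
..OO.OO
OOOO.OO
...O..O
O..OOO.
Generation 2: 10 live cells
.OO....
..OO..O
.....O.
.....O.
.O.....
.......
O..O...
Generation 3: 10 live cells
OO.....
.OOO...
....OOO
.......
.......
.......
.OO....
Generation 4: 16 live cells
O..O...
.OOOOOO
..OOOO.
.....O.
.......
.......
OOO....
Generation 5: 11 live cells
(generation 5 grid is the final answer)

Answer: .....O.
OO....O
.O.....
...O.O.
.......
.O.....
OOO....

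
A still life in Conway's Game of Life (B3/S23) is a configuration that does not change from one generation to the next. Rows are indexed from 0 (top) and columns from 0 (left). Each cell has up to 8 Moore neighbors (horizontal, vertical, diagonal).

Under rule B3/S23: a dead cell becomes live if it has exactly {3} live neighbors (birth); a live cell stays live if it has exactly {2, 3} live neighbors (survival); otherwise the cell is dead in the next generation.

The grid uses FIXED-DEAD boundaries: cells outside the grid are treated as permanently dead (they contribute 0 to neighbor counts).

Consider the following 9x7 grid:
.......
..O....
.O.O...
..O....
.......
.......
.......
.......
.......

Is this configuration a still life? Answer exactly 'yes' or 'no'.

Answer: yes

Derivation:
Compute generation 1 and compare to generation 0 (given above):
Generation 1:
.......
..O....
.O.O...
..O....
.......
.......
.......
.......
.......
The grids are IDENTICAL -> still life.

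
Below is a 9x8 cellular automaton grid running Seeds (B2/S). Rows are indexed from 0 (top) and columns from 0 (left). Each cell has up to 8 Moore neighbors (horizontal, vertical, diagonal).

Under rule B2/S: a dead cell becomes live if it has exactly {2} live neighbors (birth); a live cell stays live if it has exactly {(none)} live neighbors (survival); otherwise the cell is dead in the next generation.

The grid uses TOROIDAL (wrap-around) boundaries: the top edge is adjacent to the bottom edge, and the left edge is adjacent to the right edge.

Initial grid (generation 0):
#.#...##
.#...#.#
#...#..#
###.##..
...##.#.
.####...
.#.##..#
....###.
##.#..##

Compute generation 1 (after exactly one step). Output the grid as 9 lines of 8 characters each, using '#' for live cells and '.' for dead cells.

Simulating step by step:
Generation 0 (given above): 34 live cells
Generation 1: 8 live cells
(generation 1 grid is the final answer)

Answer: ...##...
..###...
........
........
.......#
......##
........
........
........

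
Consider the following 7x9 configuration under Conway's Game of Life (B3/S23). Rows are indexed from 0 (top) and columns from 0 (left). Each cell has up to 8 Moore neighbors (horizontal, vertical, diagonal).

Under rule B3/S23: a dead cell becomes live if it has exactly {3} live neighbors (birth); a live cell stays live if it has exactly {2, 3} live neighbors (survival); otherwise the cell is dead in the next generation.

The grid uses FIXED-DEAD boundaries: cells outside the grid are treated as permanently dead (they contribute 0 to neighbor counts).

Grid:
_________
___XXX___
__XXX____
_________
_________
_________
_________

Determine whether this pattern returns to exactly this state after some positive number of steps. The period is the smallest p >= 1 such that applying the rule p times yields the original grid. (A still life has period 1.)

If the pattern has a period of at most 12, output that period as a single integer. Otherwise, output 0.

Simulating and comparing each generation to the original:
Gen 0 (original, given above): 6 live cells
Gen 1: 6 live cells, differs from original
Gen 2: 6 live cells, MATCHES original -> period = 2

Answer: 2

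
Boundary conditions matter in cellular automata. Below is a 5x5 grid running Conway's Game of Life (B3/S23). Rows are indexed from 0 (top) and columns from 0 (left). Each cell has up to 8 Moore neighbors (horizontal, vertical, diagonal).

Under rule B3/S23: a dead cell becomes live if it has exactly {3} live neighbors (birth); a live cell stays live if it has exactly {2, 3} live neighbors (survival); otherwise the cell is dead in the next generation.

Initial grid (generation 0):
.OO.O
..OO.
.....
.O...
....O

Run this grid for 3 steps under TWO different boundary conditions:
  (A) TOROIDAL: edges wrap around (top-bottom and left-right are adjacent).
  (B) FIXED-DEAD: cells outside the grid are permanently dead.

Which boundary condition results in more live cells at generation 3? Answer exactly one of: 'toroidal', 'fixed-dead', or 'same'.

Under TOROIDAL boundary, generation 3:
O...O
O.O.O
OO.OO
OO...
O.OOO
Population = 15

Under FIXED-DEAD boundary, generation 3:
..O..
.O.OO
..OO.
..O..
.....
Population = 7

Comparison: toroidal=15, fixed-dead=7 -> toroidal

Answer: toroidal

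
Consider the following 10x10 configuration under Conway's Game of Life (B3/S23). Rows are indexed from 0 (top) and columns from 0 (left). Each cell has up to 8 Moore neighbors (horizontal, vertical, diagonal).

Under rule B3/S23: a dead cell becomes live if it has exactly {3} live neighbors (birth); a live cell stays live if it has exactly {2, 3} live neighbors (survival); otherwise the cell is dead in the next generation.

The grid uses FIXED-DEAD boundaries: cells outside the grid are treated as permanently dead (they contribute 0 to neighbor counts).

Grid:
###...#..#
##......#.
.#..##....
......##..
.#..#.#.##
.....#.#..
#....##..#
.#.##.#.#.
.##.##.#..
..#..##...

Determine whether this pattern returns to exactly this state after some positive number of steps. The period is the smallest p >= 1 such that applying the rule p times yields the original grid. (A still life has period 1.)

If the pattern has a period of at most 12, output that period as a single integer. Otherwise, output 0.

Answer: 0

Derivation:
Simulating and comparing each generation to the original:
Gen 0 (original, given above): 37 live cells
Gen 1: 29 live cells, differs from original
Gen 2: 27 live cells, differs from original
Gen 3: 20 live cells, differs from original
Gen 4: 16 live cells, differs from original
Gen 5: 15 live cells, differs from original
Gen 6: 15 live cells, differs from original
Gen 7: 12 live cells, differs from original
Gen 8: 10 live cells, differs from original
Gen 9: 10 live cells, differs from original
Gen 10: 8 live cells, differs from original
Gen 11: 9 live cells, differs from original
Gen 12: 11 live cells, differs from original
No period found within 12 steps.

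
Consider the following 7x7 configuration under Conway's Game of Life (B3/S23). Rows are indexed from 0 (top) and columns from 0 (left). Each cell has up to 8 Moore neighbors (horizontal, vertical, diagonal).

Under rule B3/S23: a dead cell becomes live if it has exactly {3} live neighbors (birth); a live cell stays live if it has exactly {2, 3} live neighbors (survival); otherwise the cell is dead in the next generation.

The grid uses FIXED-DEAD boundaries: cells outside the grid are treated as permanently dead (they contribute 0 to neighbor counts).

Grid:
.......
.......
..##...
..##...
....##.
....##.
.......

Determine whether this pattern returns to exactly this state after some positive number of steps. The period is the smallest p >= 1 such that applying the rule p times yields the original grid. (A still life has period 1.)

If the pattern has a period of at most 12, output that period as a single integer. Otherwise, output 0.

Answer: 2

Derivation:
Simulating and comparing each generation to the original:
Gen 0 (original, given above): 8 live cells
Gen 1: 6 live cells, differs from original
Gen 2: 8 live cells, MATCHES original -> period = 2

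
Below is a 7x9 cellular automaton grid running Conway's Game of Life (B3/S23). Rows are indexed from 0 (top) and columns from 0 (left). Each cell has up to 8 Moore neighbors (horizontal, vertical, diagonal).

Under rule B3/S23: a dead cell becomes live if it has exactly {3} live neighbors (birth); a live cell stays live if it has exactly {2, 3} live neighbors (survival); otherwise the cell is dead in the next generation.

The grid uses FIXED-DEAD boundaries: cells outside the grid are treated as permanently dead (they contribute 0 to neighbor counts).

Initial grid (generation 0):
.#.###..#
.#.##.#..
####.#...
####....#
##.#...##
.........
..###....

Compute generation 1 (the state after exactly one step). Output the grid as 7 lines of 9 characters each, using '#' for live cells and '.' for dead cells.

Answer: ...#.#...
......#..
.....#...
.......##
#..#...##
.#..#....
...#.....

Derivation:
Simulating step by step:
Generation 0 (given above): 27 live cells
Generation 1: 13 live cells
(generation 1 grid is the final answer)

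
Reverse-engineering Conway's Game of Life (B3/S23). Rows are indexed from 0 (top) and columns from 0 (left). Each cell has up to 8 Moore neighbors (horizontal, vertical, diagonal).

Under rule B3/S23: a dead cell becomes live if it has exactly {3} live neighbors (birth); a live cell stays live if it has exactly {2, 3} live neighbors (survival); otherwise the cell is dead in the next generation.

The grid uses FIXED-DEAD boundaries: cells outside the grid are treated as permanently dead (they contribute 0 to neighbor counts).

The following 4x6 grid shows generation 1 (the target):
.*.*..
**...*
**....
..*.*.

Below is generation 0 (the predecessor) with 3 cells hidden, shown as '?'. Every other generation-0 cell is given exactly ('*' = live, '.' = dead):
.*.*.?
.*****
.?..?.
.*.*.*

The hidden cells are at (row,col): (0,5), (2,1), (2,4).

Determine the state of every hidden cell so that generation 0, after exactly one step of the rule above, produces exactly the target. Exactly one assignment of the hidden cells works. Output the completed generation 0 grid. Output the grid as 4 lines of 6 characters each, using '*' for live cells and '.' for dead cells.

Answer: .*.*..
.*****
.*..*.
.*.*.*

Derivation:
Hidden generation-0 cells (in order): (0,5), (2,1), (2,4).
A hidden cell only influences target cells in its own 3x3 neighborhood. Try each of the 2^3 = 8 assignments, step the completed generation 0 forward once under B3/S23, and compare with the target:
  (0,5)=. (2,1)=. (2,4)=. -> step gives (1,0)='.' but target has '*' -> reject
  (0,5)=. (2,1)=. (2,4)=* -> step gives (1,0)='.' but target has '*' -> reject
  (0,5)=. (2,1)=* (2,4)=. -> step gives (1,3)='*' but target has '.' -> reject
  (0,5)=. (2,1)=* (2,4)=* -> step reproduces the target at every cell -> ACCEPT
  (0,5)=* (2,1)=. (2,4)=. -> step gives (0,5)='*' but target has '.' -> reject
  (0,5)=* (2,1)=. (2,4)=* -> step gives (0,5)='*' but target has '.' -> reject
  (0,5)=* (2,1)=* (2,4)=. -> step gives (0,5)='*' but target has '.' -> reject
  (0,5)=* (2,1)=* (2,4)=* -> step gives (0,5)='*' but target has '.' -> reject
Unique solution: (0,5)=dead, (2,1)=live, (2,4)=live.
Check: live-neighbor counts of every cell in the completed generation 0:
225342
335442
336554
213131
Applying B3/S23 to generation 0 with these counts gives:
.*.*..
**...*
**....
..*.*.
which matches the target exactly.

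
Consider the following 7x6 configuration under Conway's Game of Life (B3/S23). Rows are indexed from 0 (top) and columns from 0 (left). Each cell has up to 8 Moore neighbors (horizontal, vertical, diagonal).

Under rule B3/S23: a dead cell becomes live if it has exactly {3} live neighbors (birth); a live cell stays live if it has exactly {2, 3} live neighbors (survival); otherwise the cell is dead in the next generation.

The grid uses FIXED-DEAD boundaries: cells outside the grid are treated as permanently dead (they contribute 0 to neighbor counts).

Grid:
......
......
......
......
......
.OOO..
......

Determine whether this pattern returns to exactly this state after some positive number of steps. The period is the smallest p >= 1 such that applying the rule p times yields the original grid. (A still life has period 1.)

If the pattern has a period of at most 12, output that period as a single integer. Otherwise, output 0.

Answer: 2

Derivation:
Simulating and comparing each generation to the original:
Gen 0 (original, given above): 3 live cells
Gen 1: 3 live cells, differs from original
Gen 2: 3 live cells, MATCHES original -> period = 2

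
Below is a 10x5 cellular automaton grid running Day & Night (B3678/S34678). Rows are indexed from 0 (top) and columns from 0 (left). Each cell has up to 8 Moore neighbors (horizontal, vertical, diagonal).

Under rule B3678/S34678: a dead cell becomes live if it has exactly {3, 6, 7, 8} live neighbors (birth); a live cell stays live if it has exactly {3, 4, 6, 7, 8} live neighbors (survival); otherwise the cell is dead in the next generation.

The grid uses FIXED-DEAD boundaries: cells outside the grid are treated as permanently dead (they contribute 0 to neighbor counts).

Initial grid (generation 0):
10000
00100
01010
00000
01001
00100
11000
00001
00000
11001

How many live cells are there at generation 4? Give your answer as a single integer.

Answer: 0

Derivation:
Simulating step by step:
Generation 0 (given above): 13 live cells
Generation 1: 4 live cells
00000
01000
00100
00100
00000
10000
00000
00000
00000
00000
Generation 2: 1 live cells
00000
00000
01000
00000
00000
00000
00000
00000
00000
00000
Generation 3: 0 live cells
00000
00000
00000
00000
00000
00000
00000
00000
00000
00000
Generation 4: 0 live cells
00000
00000
00000
00000
00000
00000
00000
00000
00000
00000
Population at generation 4: 0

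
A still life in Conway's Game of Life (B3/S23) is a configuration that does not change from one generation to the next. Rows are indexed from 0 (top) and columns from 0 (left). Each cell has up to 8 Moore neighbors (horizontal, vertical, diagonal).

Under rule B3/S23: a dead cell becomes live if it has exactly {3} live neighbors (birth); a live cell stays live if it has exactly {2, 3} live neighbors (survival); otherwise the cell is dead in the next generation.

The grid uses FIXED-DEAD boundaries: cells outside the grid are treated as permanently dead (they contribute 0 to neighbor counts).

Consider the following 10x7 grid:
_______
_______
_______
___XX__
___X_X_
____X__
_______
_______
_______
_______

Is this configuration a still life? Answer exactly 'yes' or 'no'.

Compute generation 1 and compare to generation 0 (given above):
Generation 1:
_______
_______
_______
___XX__
___X_X_
____X__
_______
_______
_______
_______
The grids are IDENTICAL -> still life.

Answer: yes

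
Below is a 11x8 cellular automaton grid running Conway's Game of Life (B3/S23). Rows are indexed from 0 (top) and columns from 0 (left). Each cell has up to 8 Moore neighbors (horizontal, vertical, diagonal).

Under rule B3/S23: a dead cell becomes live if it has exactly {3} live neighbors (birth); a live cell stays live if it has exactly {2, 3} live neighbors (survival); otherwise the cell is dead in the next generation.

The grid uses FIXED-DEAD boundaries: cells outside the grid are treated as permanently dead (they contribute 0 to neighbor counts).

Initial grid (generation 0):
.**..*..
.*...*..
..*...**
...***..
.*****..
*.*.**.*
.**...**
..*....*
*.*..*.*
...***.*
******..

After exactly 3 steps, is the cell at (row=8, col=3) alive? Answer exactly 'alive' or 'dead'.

Answer: alive

Derivation:
Simulating step by step:
Generation 0 (given above): 41 live cells
Generation 1: 26 live cells
.**.....
.*...*..
..**..*.
.*......
.*......
*......*
..*..*.*
..**...*
.**..*.*
*.......
.**..**.
Generation 2: 25 live cells
.**.....
.*.*....
.**.....
.*......
**......
.*....*.
.***...*
...**..*
.***..*.
*....*..
.*......
Generation 3: 23 live cells
.**.....
*..*....
**......
........
***.....
........
.*.**.**
....*.**
.***.**.
*.......
........

Cell (8,3) at generation 3: 1 -> alive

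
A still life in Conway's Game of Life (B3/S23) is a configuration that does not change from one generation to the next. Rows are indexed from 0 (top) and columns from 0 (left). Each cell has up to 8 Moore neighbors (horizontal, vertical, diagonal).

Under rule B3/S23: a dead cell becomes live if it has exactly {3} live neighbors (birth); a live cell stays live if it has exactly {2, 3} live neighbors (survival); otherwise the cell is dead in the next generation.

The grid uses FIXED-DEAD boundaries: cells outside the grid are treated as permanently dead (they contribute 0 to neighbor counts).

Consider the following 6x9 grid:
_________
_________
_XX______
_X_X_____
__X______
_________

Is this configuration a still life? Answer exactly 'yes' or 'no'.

Compute generation 1 and compare to generation 0 (given above):
Generation 1:
_________
_________
_XX______
_X_X_____
__X______
_________
The grids are IDENTICAL -> still life.

Answer: yes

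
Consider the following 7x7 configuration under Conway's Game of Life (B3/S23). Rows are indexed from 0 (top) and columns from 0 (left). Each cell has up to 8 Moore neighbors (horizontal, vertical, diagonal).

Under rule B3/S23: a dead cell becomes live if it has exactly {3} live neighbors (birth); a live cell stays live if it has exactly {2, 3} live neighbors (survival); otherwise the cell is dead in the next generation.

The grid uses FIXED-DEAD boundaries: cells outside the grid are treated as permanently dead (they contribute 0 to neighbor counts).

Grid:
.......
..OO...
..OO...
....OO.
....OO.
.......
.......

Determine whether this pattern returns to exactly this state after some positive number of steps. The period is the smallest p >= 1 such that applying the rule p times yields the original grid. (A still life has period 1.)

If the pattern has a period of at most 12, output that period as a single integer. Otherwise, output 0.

Simulating and comparing each generation to the original:
Gen 0 (original, given above): 8 live cells
Gen 1: 6 live cells, differs from original
Gen 2: 8 live cells, MATCHES original -> period = 2

Answer: 2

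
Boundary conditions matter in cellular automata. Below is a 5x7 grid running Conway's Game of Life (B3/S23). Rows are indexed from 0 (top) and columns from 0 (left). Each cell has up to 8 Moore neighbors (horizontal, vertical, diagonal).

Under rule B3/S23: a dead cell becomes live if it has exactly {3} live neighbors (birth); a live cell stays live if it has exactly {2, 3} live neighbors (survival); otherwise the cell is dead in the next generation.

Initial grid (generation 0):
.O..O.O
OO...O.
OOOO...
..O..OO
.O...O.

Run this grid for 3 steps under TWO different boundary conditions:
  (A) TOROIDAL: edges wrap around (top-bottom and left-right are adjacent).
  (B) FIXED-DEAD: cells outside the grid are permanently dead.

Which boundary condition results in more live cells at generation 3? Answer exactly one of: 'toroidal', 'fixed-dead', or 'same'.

Under TOROIDAL boundary, generation 3:
.O....O
OO.....
.......
O......
.O....O
Population = 7

Under FIXED-DEAD boundary, generation 3:
.OO....
.OOO...
.......
.......
.......
Population = 5

Comparison: toroidal=7, fixed-dead=5 -> toroidal

Answer: toroidal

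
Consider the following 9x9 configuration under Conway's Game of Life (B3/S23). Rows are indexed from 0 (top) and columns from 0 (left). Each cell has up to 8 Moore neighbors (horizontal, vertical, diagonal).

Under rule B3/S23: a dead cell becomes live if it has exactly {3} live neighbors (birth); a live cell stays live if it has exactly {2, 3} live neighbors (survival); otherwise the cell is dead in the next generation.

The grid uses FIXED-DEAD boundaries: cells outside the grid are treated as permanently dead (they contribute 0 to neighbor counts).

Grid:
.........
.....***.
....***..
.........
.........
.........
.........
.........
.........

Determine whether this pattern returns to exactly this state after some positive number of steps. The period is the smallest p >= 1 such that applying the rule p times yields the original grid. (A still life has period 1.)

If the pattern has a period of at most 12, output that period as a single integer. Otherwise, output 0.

Answer: 2

Derivation:
Simulating and comparing each generation to the original:
Gen 0 (original, given above): 6 live cells
Gen 1: 6 live cells, differs from original
Gen 2: 6 live cells, MATCHES original -> period = 2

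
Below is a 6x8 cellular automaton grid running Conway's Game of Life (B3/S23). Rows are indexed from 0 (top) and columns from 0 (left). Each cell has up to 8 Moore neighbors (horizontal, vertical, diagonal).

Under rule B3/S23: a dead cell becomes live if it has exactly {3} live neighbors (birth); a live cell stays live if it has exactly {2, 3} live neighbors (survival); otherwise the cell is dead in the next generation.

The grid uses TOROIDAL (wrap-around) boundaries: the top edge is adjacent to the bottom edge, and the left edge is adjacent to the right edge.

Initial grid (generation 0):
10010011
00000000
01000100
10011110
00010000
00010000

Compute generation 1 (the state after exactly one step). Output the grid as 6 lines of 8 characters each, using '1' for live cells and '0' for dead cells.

Answer: 00000001
10000011
00000110
00110110
00110100
00111001

Derivation:
Simulating step by step:
Generation 0 (given above): 13 live cells
Generation 1: 17 live cells
(generation 1 grid is the final answer)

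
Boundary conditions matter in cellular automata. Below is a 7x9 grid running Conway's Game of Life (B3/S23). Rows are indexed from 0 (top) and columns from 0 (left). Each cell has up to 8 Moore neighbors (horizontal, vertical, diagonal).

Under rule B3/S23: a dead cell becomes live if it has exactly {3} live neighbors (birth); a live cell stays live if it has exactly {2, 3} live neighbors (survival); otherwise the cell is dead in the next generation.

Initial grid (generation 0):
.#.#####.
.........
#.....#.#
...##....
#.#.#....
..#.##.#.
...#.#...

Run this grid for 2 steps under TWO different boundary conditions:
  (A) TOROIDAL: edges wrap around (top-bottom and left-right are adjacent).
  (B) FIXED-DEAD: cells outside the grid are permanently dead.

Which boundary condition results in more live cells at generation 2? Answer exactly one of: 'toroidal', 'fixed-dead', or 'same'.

Under TOROIDAL boundary, generation 2:
...######
...###...
.#.#.#...
##.##....
......#..
.##...#..
.#.##..#.
Population = 24

Under FIXED-DEAD boundary, generation 2:
....##...
....#....
...#.#...
.#.##....
#.....#..
.#.####..
..#.###..
Population = 19

Comparison: toroidal=24, fixed-dead=19 -> toroidal

Answer: toroidal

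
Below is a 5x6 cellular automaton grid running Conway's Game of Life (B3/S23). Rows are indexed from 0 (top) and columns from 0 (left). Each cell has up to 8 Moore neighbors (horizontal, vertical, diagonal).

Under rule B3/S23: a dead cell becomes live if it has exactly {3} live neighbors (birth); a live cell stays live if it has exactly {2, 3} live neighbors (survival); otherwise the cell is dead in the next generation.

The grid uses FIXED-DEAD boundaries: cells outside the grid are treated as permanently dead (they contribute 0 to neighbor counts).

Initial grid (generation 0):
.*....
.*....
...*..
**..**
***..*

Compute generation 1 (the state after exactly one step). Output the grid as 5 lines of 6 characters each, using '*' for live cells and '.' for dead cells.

Answer: ......
..*...
***.*.
*..***
*.*.**

Derivation:
Simulating step by step:
Generation 0 (given above): 11 live cells
Generation 1: 13 live cells
(generation 1 grid is the final answer)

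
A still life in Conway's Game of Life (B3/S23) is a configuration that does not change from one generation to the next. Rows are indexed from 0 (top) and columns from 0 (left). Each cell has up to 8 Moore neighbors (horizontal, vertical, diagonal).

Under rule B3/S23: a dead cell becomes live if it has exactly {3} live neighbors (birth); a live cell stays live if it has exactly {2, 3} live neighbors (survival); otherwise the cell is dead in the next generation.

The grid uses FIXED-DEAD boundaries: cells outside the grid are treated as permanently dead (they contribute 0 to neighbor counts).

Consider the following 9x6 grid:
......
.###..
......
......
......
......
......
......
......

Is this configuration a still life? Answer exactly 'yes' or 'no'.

Answer: no

Derivation:
Compute generation 1 and compare to generation 0 (given above):
Generation 1:
..#...
..#...
..#...
......
......
......
......
......
......
Cell (0,2) differs: gen0=0 vs gen1=1 -> NOT a still life.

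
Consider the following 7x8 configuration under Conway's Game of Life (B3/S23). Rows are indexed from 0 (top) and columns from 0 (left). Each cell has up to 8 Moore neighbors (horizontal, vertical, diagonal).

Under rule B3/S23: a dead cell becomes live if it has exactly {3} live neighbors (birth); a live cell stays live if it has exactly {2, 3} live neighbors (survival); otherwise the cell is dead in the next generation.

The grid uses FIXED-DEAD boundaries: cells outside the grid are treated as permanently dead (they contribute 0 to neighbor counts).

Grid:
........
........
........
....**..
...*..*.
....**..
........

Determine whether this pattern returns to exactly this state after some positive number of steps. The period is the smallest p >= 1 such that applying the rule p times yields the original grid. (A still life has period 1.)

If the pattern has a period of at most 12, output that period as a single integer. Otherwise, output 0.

Simulating and comparing each generation to the original:
Gen 0 (original, given above): 6 live cells
Gen 1: 6 live cells, MATCHES original -> period = 1

Answer: 1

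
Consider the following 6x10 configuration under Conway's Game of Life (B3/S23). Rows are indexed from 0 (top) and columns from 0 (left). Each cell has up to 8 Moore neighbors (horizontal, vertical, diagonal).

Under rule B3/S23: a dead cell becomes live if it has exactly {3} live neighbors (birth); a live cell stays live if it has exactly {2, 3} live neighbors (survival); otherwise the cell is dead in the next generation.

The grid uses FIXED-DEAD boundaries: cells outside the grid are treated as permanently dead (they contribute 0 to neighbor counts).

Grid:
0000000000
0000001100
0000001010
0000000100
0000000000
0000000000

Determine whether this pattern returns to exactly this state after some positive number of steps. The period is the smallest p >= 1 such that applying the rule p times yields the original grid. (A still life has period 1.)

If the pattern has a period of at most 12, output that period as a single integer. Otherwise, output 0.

Simulating and comparing each generation to the original:
Gen 0 (original, given above): 5 live cells
Gen 1: 5 live cells, MATCHES original -> period = 1

Answer: 1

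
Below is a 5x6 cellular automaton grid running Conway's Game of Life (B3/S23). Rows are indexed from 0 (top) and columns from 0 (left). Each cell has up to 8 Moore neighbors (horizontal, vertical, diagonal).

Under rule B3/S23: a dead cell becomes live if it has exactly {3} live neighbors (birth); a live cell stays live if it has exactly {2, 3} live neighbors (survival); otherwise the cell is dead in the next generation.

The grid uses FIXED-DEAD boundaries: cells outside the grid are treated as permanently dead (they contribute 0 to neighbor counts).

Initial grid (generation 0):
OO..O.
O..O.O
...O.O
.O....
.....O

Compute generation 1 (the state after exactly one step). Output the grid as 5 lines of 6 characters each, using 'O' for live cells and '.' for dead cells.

Simulating step by step:
Generation 0 (given above): 10 live cells
Generation 1: 10 live cells
(generation 1 grid is the final answer)

Answer: OO..O.
OOOO.O
..O...
....O.
......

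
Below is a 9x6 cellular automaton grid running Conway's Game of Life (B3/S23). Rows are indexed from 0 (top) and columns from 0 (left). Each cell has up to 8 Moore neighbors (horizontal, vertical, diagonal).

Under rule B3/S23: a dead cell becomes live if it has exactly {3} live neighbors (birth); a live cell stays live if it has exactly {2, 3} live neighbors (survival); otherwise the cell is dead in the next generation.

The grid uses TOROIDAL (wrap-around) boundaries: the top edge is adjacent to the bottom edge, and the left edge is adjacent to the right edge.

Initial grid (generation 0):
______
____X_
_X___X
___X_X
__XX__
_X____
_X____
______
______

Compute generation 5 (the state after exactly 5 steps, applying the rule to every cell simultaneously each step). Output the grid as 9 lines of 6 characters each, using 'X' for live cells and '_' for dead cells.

Answer: ______
______
______
X_____
_____X
______
______
______
______

Derivation:
Simulating step by step:
Generation 0 (given above): 9 live cells
Generation 1: 8 live cells
______
______
X____X
X__X__
__XXX_
_X____
______
______
______
Generation 2: 12 live cells
______
______
X____X
XXXX__
_XXXX_
__XX__
______
______
______
Generation 3: 7 live cells
______
______
X_X__X
______
X___X_
_X__X_
______
______
______
Generation 4: 4 live cells
______
______
______
XX____
_____X
_____X
______
______
______
Generation 5: 2 live cells
(generation 5 grid is the final answer)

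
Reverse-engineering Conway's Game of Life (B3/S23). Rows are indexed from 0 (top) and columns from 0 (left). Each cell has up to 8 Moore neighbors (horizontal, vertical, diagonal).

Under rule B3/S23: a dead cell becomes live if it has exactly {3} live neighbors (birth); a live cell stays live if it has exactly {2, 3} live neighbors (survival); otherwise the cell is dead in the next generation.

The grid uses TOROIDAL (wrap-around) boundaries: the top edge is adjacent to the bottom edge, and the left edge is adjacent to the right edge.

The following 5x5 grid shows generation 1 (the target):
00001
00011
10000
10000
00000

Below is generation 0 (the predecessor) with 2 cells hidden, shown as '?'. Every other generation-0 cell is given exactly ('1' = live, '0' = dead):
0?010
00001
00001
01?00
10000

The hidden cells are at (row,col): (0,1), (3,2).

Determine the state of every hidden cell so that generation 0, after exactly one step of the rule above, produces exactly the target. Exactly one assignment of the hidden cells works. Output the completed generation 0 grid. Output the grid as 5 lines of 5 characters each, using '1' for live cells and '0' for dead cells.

Hidden generation-0 cells (in order): (0,1), (3,2).
A hidden cell only influences target cells in its own 3x3 neighborhood. Try each of the 2^2 = 4 assignments, step the completed generation 0 forward once under B3/S23, and compare with the target:
  (0,1)=0 (3,2)=0 -> step reproduces the target at every cell -> ACCEPT
  (0,1)=0 (3,2)=1 -> step gives (2,3)='1' but target has '0' -> reject
  (0,1)=1 (3,2)=0 -> step gives (0,0)='1' but target has '0' -> reject
  (0,1)=1 (3,2)=1 -> step gives (0,0)='1' but target has '0' -> reject
Unique solution: (0,1)=dead, (3,2)=dead.
Check: live-neighbor counts of every cell in the completed generation 0:
21113
20132
31121
31112
12212
Applying B3/S23 to generation 0 with these counts gives:
00001
00011
10000
10000
00000
which matches the target exactly.

Answer: 00010
00001
00001
01000
10000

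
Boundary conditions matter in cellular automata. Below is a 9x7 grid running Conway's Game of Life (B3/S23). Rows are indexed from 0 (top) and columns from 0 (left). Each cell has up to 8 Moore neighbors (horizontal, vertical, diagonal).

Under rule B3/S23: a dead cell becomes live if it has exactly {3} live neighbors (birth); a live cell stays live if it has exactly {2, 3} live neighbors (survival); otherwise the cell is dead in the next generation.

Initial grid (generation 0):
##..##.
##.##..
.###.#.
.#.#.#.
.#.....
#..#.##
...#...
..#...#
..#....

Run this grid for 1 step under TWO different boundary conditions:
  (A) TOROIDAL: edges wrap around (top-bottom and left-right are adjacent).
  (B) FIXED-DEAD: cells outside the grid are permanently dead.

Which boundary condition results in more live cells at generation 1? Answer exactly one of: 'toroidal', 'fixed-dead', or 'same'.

Under TOROIDAL boundary, generation 1:
#...###
.......
.....##
##.#...
.#...#.
#.#.#.#
#.####.
..##...
#.##.##
Population = 27

Under FIXED-DEAD boundary, generation 1:
######.
.......
.....#.
##.#...
##...##
..#.#..
..#####
..##...
.......
Population = 23

Comparison: toroidal=27, fixed-dead=23 -> toroidal

Answer: toroidal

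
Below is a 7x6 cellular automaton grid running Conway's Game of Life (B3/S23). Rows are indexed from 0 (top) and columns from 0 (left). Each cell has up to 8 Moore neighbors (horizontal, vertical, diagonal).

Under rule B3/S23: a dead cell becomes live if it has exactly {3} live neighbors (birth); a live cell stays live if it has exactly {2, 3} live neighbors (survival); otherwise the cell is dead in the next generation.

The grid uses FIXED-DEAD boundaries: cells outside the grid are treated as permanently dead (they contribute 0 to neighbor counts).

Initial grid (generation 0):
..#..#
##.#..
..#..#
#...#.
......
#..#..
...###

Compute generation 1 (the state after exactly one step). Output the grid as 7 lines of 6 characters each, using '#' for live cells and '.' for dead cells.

Answer: .##...
.#.##.
#.###.
......
......
...#..
...##.

Derivation:
Simulating step by step:
Generation 0 (given above): 14 live cells
Generation 1: 12 live cells
(generation 1 grid is the final answer)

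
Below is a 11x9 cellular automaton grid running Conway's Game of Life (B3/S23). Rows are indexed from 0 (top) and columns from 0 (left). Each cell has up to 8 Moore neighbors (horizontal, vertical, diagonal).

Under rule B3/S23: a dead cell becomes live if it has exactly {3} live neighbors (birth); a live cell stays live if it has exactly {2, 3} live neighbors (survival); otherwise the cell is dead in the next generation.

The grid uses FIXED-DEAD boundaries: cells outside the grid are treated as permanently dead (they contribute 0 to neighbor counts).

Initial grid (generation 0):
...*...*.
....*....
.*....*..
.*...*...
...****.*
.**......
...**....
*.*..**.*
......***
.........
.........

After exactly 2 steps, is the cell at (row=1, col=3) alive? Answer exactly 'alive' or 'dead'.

Answer: dead

Derivation:
Simulating step by step:
Generation 0 (given above): 24 live cells
Generation 1: 21 live cells
.........
.........
.....*...
..*....*.
.*.****..
..*......
...***...
...****.*
.....**.*
.......*.
.........
Generation 2: 15 live cells
.........
.........
.........
..**.....
.*.****..
..*...*..
..*...*..
...*.....
........*
......**.
.........

Cell (1,3) at generation 2: 0 -> dead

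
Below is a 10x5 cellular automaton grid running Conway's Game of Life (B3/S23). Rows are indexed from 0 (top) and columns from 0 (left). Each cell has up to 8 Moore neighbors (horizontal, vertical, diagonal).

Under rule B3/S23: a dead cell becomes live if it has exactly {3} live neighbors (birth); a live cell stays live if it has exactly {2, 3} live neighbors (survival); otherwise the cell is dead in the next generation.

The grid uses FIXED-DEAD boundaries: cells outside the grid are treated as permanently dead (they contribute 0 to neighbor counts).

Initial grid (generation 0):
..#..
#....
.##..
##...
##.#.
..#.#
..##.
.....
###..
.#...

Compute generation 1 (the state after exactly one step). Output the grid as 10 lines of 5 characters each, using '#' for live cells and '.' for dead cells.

Simulating step by step:
Generation 0 (given above): 17 live cells
Generation 1: 14 live cells
(generation 1 grid is the final answer)

Answer: .....
..#..
..#..
.....
#..#.
....#
..##.
...#.
###..
###..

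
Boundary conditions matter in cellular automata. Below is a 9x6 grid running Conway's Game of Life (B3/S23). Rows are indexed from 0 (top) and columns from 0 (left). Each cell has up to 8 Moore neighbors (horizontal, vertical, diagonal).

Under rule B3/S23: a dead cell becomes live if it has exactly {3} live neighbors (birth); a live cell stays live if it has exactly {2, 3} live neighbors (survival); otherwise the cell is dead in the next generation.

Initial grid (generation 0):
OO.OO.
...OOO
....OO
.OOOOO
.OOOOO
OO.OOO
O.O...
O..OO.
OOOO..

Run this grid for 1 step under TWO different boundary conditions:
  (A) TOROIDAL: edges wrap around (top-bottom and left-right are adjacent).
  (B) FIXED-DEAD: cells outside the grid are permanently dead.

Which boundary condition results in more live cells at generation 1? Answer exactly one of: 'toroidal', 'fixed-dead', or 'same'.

Under TOROIDAL boundary, generation 1:
......
..O...
......
.O....
......
......
..O...
O...O.
......
Population = 5

Under FIXED-DEAD boundary, generation 1:
..OO.O
..O...
......
.O....
......
O....O
O.O..O
O...O.
OOOOO.
Population = 17

Comparison: toroidal=5, fixed-dead=17 -> fixed-dead

Answer: fixed-dead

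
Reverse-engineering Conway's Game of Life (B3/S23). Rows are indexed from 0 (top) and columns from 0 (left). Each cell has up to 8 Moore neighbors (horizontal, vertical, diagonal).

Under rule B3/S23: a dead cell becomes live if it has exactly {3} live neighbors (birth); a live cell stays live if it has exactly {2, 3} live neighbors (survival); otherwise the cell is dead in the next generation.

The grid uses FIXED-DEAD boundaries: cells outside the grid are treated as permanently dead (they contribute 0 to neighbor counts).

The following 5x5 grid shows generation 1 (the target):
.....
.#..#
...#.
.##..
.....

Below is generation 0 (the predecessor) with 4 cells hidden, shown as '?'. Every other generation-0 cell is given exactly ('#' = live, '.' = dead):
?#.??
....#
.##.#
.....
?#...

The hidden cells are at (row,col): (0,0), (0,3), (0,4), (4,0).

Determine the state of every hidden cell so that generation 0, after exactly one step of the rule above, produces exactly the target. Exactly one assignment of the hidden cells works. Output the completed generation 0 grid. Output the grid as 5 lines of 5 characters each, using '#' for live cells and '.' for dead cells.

Hidden generation-0 cells (in order): (0,0), (0,3), (0,4), (4,0).
A hidden cell only influences target cells in its own 3x3 neighborhood. Try each of the 2^4 = 16 assignments, step the completed generation 0 forward once under B3/S23, and compare with the target:
  (0,0)=. (0,3)=. (0,4)=. (4,0)=. -> step gives (1,2)='#' but target has '.' -> reject
  (0,0)=. (0,3)=. (0,4)=. (4,0)=# -> step gives (1,2)='#' but target has '.' -> reject
  (0,0)=. (0,3)=. (0,4)=# (4,0)=. -> step gives (1,2)='#' but target has '.' -> reject
  (0,0)=. (0,3)=. (0,4)=# (4,0)=# -> step gives (1,2)='#' but target has '.' -> reject
  (0,0)=. (0,3)=# (0,4)=. (4,0)=. -> step reproduces the target at every cell -> ACCEPT
  (0,0)=. (0,3)=# (0,4)=. (4,0)=# -> step gives (3,0)='#' but target has '.' -> reject
  (0,0)=. (0,3)=# (0,4)=# (4,0)=. -> step gives (0,3)='#' but target has '.' -> reject
  (0,0)=. (0,3)=# (0,4)=# (4,0)=# -> step gives (0,3)='#' but target has '.' -> reject
  (0,0)=# (0,3)=. (0,4)=. (4,0)=. -> step gives (1,0)='#' but target has '.' -> reject
  (0,0)=# (0,3)=. (0,4)=. (4,0)=# -> step gives (1,0)='#' but target has '.' -> reject
  (0,0)=# (0,3)=. (0,4)=# (4,0)=. -> step gives (1,0)='#' but target has '.' -> reject
  (0,0)=# (0,3)=. (0,4)=# (4,0)=# -> step gives (1,0)='#' but target has '.' -> reject
  (0,0)=# (0,3)=# (0,4)=. (4,0)=. -> step gives (1,0)='#' but target has '.' -> reject
  (0,0)=# (0,3)=# (0,4)=. (4,0)=# -> step gives (1,0)='#' but target has '.' -> reject
  (0,0)=# (0,3)=# (0,4)=# (4,0)=. -> step gives (0,3)='#' but target has '.' -> reject
  (0,0)=# (0,3)=# (0,4)=# (4,0)=# -> step gives (0,3)='#' but target has '.' -> reject
Unique solution: (0,0)=dead, (0,3)=live, (0,4)=dead, (4,0)=dead.
Check: live-neighbor counts of every cell in the completed generation 0:
10212
23442
11131
23321
10100
Applying B3/S23 to generation 0 with these counts gives:
.....
.#..#
...#.
.##..
.....
which matches the target exactly.

Answer: .#.#.
....#
.##.#
.....
.#...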